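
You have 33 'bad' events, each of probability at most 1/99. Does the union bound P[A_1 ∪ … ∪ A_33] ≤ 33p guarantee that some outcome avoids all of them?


Union bound: P[∪_{i=1}^{33} A_i] ≤ Σ_i P[A_i] ≤ 33·p = 33·(1/99) = 1/3.
Numerically: 1/3 ≈ 0.3333.
Is 1/3 < 1? YES.
Since P[∪ A_i] ≤ 1/3 < 1, the complement has P[∩ A_i^c] ≥ 1 − 1/3 = 2/3 > 0, so some outcome avoids every A_i.

33·p = 1/3 ≈ 0.3333; existence CERTIFIED by the union bound.


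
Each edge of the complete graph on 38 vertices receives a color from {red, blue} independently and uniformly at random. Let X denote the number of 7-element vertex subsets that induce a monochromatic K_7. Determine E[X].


Let X = Σ_S X_S over the C(38, 7) = 12620256 subsets S of size 7, where X_S = 1 if the K_7 on S is monochromatic.
For a fixed S, the K_7 on S has C(7, 2) = 21 edges. P[all 21 edges red] = (1/2)^21, and likewise for blue, so P[monochromatic] = 2·(1/2)^21 = 2^{1 − 21} = 1/1048576.
By linearity of expectation: E[X] = C(38, 7) · 2^{1 − 21} = 12620256 · 1/1048576 = 394383/32768.
Numerically: E[X] ≈ 12.035614.

E[X] = C(38,7)·2^(1−C(7,2)) = 394383/32768 ≈ 12.035614.


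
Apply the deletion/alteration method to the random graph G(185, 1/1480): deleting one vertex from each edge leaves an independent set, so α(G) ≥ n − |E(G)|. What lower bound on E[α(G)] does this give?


E[|E(G)|] = C(185, 2)·p = 17020 · (1/1480) = 23/2.
E[α(G)] ≥ n − E[|E(G)|] = 185 − 23/2 = 347/2.
Numerically: ≈ 173.500.
(This is only a lower bound; the true E[α(G)] may be larger.)

E[α(G)] ≥ 347/2 ≈ 173.500.


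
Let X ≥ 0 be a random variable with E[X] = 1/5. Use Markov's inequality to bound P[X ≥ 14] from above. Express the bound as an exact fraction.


μ = E[X] = 1/5, a = 14.
Markov: P[X ≥ 14] ≤ μ/a = (1/5)/14 = 1/70.
Numerically: ≈ 0.014.
(Since a = 14 > μ = 0.200, the bound 1/70 is < 1 and informative.)

P[X ≥ 14] ≤ 1/70 ≈ 0.014.


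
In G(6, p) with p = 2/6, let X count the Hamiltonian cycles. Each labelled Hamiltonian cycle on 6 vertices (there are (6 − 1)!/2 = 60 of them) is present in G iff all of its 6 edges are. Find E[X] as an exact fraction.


K_6 has (6 − 1)!/2 = 60 labelled Hamiltonian cycles.
For each such Hamiltonian cycle H, let X_H = 1 if all 6 edges of H are present in G. Then P[X_H = 1] = p^{6} = (1/3)^{6} = 1/729.
By linearity: E[X] = Σ_H E[X_H] = 60 · p^{6} = 60 · 1/729 = 20/243.
Numerically: E[X] ≈ 0.082305.

E[X] = 60 · (1/3)^{6} = 20/243 ≈ 0.082305.


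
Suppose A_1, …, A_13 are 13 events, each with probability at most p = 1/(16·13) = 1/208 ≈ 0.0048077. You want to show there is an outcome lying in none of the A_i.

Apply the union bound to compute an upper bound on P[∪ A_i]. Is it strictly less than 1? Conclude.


Union bound: P[∪_{i=1}^{13} A_i] ≤ Σ_i P[A_i] ≤ 13·p = 13·(1/208) = 1/16.
Numerically: 1/16 ≈ 0.0625000.
Is 1/16 < 1? YES.
Since P[∪ A_i] ≤ 1/16 < 1, the complement has P[∩ A_i^c] ≥ 1 − 1/16 = 15/16 > 0, so some outcome avoids every A_i.

13·p = 1/16 ≈ 0.0625000; existence CERTIFIED by the union bound.


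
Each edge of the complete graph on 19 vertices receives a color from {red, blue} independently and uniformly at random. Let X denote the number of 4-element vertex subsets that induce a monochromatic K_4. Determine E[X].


Let X = Σ_S X_S over the C(19, 4) = 3876 subsets S of size 4, where X_S = 1 if the K_4 on S is monochromatic.
For a fixed S, the K_4 on S has C(4, 2) = 6 edges. P[all 6 edges red] = (1/2)^6, and likewise for blue, so P[monochromatic] = 2·(1/2)^6 = 2^{1 − 6} = 1/32.
By linearity: E[X] = C(19, 4) · 2^{1 − 6} = 3876 · 1/32 = 969/8.
Numerically: E[X] ≈ 121.12500.

E[X] = C(19,4)·2^(1−C(4,2)) = 969/8 ≈ 121.12500.


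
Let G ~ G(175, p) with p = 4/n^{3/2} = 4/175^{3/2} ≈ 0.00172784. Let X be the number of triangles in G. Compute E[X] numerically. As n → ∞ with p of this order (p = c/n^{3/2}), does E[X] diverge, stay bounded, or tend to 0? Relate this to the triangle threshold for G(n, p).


Number of potential triangles: C(175, 3) = 877975.
Each occurs with probability p³ ≈ (0.00172784)³ ≈ 5.15832564e-09.
By linearity: E[X] = C(175, 3)·p³ ≈ 877975 · 5.15832564e-09 ≈ 0.004529.
Since α = 3/2 > 1, p = c/n^{3/2} = o(1/n) is below the triangle threshold p ~ 1/n. Asymptotically E[X] ~ (c³/6)·n^{3(1−α)} = (4³/6)·n^{-1.5} → 0, so by Markov's inequality G has no triangles w.h.p.

E[X] ≈ 0.004529; in regime p = Θ(1/n^{3/2}) E[X] tends to 0 (below the triangle threshold p ~ 1/n).


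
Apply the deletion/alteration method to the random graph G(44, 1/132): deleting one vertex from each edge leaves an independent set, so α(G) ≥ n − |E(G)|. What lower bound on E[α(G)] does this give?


E[|E(G)|] = C(44, 2)·p = 946 · (1/132) = 43/6.
E[α(G)] ≥ n − E[|E(G)|] = 44 − 43/6 = 221/6.
Numerically: ≈ 36.8333.
(This is only a lower bound; the true E[α(G)] may be larger.)

E[α(G)] ≥ 221/6 ≈ 36.8333.


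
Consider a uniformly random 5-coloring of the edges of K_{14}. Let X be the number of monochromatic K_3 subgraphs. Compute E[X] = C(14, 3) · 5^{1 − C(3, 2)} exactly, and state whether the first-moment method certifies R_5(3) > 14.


E[X] = C(14, 3) · 5^{1 − 3} = 364 · 5^{−2} = 364/25.
As a reduced fraction: E[X] = 364/25 ≈ 14.56000.
Is E[X] < 1? NO.
Since E[X] ≥ 1, the first-moment bound is inconclusive at n = 14; it does NOT by itself certify R_5(3) > 14.

E[X] = 364/25 ≈ 14.56000; E[X] ≥ 1; first-moment method inconclusive here.


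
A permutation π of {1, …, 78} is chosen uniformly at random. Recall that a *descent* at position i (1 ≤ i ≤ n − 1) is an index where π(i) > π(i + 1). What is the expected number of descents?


Write X = Σ X_I over i = 1, …, 77, with X_I the indicator of one descent.
There are 77 indicators.
For each fixed i, the pair (π(i), π(i+1)) is a uniformly random ordered pair of distinct values from {1, …, 78}; by symmetry P[π(i) > π(i+1)] = 1/2.
By linearity: E[X] = 77 · (1/2) = (78 − 1) · (1/2) = 77/2 ≈ 38.500.

E[X] = 77/2 = 38.500.


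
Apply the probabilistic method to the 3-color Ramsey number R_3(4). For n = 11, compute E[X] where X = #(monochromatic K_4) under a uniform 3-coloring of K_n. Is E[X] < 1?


E[X] = C(11, 4) · 3^{1 − 6} = 330 · 3^{−5} = 330/243.
As a reduced fraction: E[X] = 110/81 ≈ 1.358025.
Is E[X] < 1? NO.
Since E[X] ≥ 1, the first-moment bound is inconclusive at n = 11; it does NOT by itself certify R_3(4) > 11.

E[X] = 110/81 ≈ 1.358025; E[X] ≥ 1; first-moment method inconclusive here.


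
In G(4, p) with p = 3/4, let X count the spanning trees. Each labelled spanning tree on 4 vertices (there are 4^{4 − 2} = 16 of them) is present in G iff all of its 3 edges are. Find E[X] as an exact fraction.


K_4 has 4^{4 − 2} = 16 labelled spanning trees.
For each such spanning tree H, let X_H = 1 if all 3 edges of H are present in G. Then P[X_H = 1] = p^{3} = (3/4)^{3} = 27/64.
By linearity: E[X] = Σ_H E[X_H] = 16 · p^{3} = 16 · 27/64 = 27/4.
Numerically: E[X] ≈ 6.75.

E[X] = 16 · (3/4)^{3} = 27/4 ≈ 6.75.


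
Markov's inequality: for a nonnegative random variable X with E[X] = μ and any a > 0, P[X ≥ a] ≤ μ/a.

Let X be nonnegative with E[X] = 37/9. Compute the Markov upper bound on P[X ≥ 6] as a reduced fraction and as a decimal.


μ = E[X] = 37/9, a = 6.
Markov: P[X ≥ 6] ≤ μ/a = (37/9)/6 = 37/54.
Numerically: ≈ 0.68519.
(Since a = 6 > μ = 4.11111, the bound 37/54 is < 1 and informative.)

P[X ≥ 6] ≤ 37/54 ≈ 0.68519.


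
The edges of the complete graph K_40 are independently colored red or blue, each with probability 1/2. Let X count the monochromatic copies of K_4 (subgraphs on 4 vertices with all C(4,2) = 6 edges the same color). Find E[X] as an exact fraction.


Let X = Σ_S X_S over the C(40, 4) = 91390 subsets S of size 4, where X_S = 1 if the K_4 on S is monochromatic.
For a fixed S, the K_4 on S has C(4, 2) = 6 edges. P[all 6 edges red] = (1/2)^6, and likewise for blue, so P[monochromatic] = 2·(1/2)^6 = 2^{1 − 6} = 1/32.
Summing: E[X] = C(40, 4) · 2^{1 − 6} = 91390 · 1/32 = 45695/16.
Numerically: E[X] ≈ 2855.938.

E[X] = C(40,4)·2^(1−C(4,2)) = 45695/16 ≈ 2855.938.


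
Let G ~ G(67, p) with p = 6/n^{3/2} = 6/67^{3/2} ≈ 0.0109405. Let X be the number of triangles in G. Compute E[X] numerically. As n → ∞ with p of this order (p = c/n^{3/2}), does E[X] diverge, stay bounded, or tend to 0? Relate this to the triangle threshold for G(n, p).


Number of potential triangles: C(67, 3) = 47905.
Each occurs with probability p³ ≈ (0.0109405)³ ≈ 1.30953509e-06.
By linearity: E[X] = C(67, 3)·p³ ≈ 47905 · 1.30953509e-06 ≈ 0.062733.
Since α = 3/2 > 1, p = c/n^{3/2} = o(1/n) is below the triangle threshold p ~ 1/n. Asymptotically E[X] ~ (c³/6)·n^{3(1−α)} = (6³/6)·n^{-1.5} → 0, so by Markov's inequality G has no triangles w.h.p.

E[X] ≈ 0.062733; in regime p = Θ(1/n^{3/2}) E[X] tends to 0 (below the triangle threshold p ~ 1/n).


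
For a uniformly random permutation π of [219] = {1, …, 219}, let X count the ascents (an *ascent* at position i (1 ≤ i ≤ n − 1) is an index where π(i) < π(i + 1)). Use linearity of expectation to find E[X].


Write X = Σ X_I over i = 1, …, 218, with X_I the indicator of one ascent.
There are 218 indicators.
For each fixed i, the pair (π(i), π(i+1)) is a uniformly random ordered pair of distinct values from {1, …, 219}; by symmetry P[π(i) < π(i+1)] = 1/2.
By linearity: E[X] = 218 · (1/2) = (219 − 1) · (1/2) = 109 ≈ 109.000.

E[X] = 109 = 109.000.


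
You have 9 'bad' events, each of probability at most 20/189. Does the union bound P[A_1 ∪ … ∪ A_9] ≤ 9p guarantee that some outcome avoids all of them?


Union bound: P[∪_{i=1}^{9} A_i] ≤ Σ_i P[A_i] ≤ 9·p = 9·(20/189) = 20/21.
Numerically: 20/21 ≈ 0.952381.
Is 20/21 < 1? YES.
Since P[∪ A_i] ≤ 20/21 < 1, the complement has P[∩ A_i^c] ≥ 1 − 20/21 = 1/21 > 0, so some outcome avoids every A_i.

9·p = 20/21 ≈ 0.952381; existence CERTIFIED by the union bound.


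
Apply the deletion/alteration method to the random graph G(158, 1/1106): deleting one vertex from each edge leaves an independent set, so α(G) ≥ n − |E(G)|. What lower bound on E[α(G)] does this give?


E[|E(G)|] = C(158, 2)·p = 12403 · (1/1106) = 157/14.
E[α(G)] ≥ n − E[|E(G)|] = 158 − 157/14 = 2055/14.
Numerically: ≈ 146.786.
(This is only a lower bound; the true E[α(G)] may be larger.)

E[α(G)] ≥ 2055/14 ≈ 146.786.


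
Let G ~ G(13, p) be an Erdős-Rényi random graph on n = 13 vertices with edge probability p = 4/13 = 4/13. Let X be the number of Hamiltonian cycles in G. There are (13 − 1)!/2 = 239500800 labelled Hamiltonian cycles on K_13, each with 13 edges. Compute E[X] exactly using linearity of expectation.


K_13 has (13 − 1)!/2 = 239500800 labelled Hamiltonian cycles.
For each such Hamiltonian cycle H, let X_H = 1 if all 13 edges of H are present in G. Then P[X_H = 1] = p^{13} = (4/13)^{13} = 67108864/302875106592253.
By linearity of expectation: E[X] = Σ_H E[X_H] = 239500800 · p^{13} = 239500800 · 67108864/302875106592253 = 16072626615091200/302875106592253.
Numerically: E[X] ≈ 53.1.

E[X] = 239500800 · (4/13)^{13} = 16072626615091200/302875106592253 ≈ 53.1.


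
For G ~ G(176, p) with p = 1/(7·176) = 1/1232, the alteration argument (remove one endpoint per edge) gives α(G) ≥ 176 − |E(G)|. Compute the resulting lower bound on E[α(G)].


E[|E(G)|] = C(176, 2)·p = 15400 · (1/1232) = 25/2.
E[α(G)] ≥ n − E[|E(G)|] = 176 − 25/2 = 327/2.
Numerically: ≈ 163.5000.
(This is only a lower bound; the true E[α(G)] may be larger.)

E[α(G)] ≥ 327/2 ≈ 163.5000.


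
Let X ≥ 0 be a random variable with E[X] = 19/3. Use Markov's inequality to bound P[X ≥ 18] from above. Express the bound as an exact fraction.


μ = E[X] = 19/3, a = 18.
Markov: P[X ≥ 18] ≤ μ/a = (19/3)/18 = 19/54.
Numerically: ≈ 0.351852.
(Since a = 18 > μ = 6.333333, the bound 19/54 is < 1 and informative.)

P[X ≥ 18] ≤ 19/54 ≈ 0.351852.


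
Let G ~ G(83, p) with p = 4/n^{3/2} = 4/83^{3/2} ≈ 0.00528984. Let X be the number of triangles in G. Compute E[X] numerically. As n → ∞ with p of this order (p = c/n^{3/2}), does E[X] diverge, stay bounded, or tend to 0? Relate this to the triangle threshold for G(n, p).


Number of potential triangles: C(83, 3) = 91881.
Each occurs with probability p³ ≈ (0.00528984)³ ≈ 1.48022781e-07.
By linearity: E[X] = C(83, 3)·p³ ≈ 91881 · 1.48022781e-07 ≈ 0.013600.
Since α = 3/2 > 1, p = c/n^{3/2} = o(1/n) is below the triangle threshold p ~ 1/n. Asymptotically E[X] ~ (c³/6)·n^{3(1−α)} = (4³/6)·n^{-1.5} → 0, so by Markov's inequality G has no triangles w.h.p.

E[X] ≈ 0.013600; in regime p = Θ(1/n^{3/2}) E[X] tends to 0 (below the triangle threshold p ~ 1/n).


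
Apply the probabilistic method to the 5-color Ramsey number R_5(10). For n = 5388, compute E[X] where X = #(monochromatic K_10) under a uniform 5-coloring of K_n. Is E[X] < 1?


E[X] = C(5388, 10) · 5^{1 − 45} = 5634865093375880654852250419586 · 5^{−44} = 5634865093375880654852250419586/5684341886080801486968994140625.
As a reduced fraction: E[X] = 5634865093375880654852250419586/5684341886080801486968994140625 ≈ 0.99130.
Is E[X] < 1? YES.
Since E[X] < 1, there exists a 5-coloring of K_{5388} with no monochromatic K_10; hence R_5(10) > 5388.

E[X] = 5634865093375880654852250419586/5684341886080801486968994140625 ≈ 0.99130; E[X] < 1, so R_5(10) > 5388.


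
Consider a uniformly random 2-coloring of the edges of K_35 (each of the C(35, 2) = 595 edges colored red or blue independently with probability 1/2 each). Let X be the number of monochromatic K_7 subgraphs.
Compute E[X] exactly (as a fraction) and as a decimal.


Let X = Σ_S X_S over the C(35, 7) = 6724520 subsets S of size 7, where X_S = 1 if the K_7 on S is monochromatic.
For a fixed S, the K_7 on S has C(7, 2) = 21 edges. P[all 21 edges red] = (1/2)^21, and likewise for blue, so P[monochromatic] = 2·(1/2)^21 = 2^{1 − 21} = 1/1048576.
By linearity: E[X] = C(35, 7) · 2^{1 − 21} = 6724520 · 1/1048576 = 840565/131072.
Numerically: E[X] ≈ 6.413.

E[X] = C(35,7)·2^(1−C(7,2)) = 840565/131072 ≈ 6.413.


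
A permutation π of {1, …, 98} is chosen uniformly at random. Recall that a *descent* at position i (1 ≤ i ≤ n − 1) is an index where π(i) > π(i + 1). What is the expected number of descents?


Write X = Σ X_I over i = 1, …, 97, with X_I the indicator of one descent.
There are 97 indicators.
For each fixed i, the pair (π(i), π(i+1)) is a uniformly random ordered pair of distinct values from {1, …, 98}; by symmetry P[π(i) > π(i+1)] = 1/2.
By linearity: E[X] = 97 · (1/2) = (98 − 1) · (1/2) = 97/2 ≈ 48.500.

E[X] = 97/2 = 48.500.


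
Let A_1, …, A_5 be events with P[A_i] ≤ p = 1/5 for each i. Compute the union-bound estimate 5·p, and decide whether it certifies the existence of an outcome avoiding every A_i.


Union bound: P[∪_{i=1}^{5} A_i] ≤ Σ_i P[A_i] ≤ 5·p = 5·(1/5) = 1.
Numerically: 1 ≈ 1.0000000.
Is 1 < 1? NO.
Since the bound 1 is ≥ 1, the union bound is uninformative here; it does NOT by itself certify existence.

5·p = 1 ≈ 1.0000000; existence NOT certified by the union bound.


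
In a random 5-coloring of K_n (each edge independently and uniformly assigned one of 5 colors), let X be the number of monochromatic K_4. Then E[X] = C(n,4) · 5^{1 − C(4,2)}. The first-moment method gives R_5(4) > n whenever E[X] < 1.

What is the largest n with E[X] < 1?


We need C(n, 4) · 5^{1 − 6} < 1, i.e. C(n, 4) < 5^{6 − 1} = 3125.
Check values of n near the boundary:
  n = 17: C(17, 4) = 2380; 2380 < 3125? YES
  n = 18: C(18, 4) = 3060; 3060 < 3125? YES
  n = 19: C(19, 4) = 3876; 3876 < 3125? NO
  n = 20: C(20, 4) = 4845; 4845 < 3125? NO
  n = 21: C(21, 4) = 5985; 5985 < 3125? NO
The largest n with C(n, 4) < 3125 is n = 18 (where E[X] = 612/625 ≈ 0.979). Hence R_5(4) > 18, i.e. R_5(4) ≥ 19.

Largest n = 18; hence R_5(4) > 18.


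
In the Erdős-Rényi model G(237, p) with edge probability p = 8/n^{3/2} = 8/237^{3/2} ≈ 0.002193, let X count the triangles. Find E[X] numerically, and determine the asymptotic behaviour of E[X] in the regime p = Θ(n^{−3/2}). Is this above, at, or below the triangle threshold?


Number of potential triangles: C(237, 3) = 2190670.
Each occurs with probability p³ ≈ (0.002193)³ ≈ 1.054150e-08.
By linearity: E[X] = C(237, 3)·p³ ≈ 2190670 · 1.054150e-08 ≈ 0.0231.
Since α = 3/2 > 1, p = c/n^{3/2} = o(1/n) is below the triangle threshold p ~ 1/n. Asymptotically E[X] ~ (c³/6)·n^{3(1−α)} = (8³/6)·n^{-1.5} → 0, so by Markov's inequality G has no triangles w.h.p.

E[X] ≈ 0.0231; in regime p = Θ(1/n^{3/2}) E[X] tends to 0 (below the triangle threshold p ~ 1/n).


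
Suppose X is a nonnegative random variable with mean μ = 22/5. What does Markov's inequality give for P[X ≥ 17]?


μ = E[X] = 22/5, a = 17.
Markov: P[X ≥ 17] ≤ μ/a = (22/5)/17 = 22/85.
Numerically: ≈ 0.259.
(Since a = 17 > μ = 4.400, the bound 22/85 is < 1 and informative.)

P[X ≥ 17] ≤ 22/85 ≈ 0.259.


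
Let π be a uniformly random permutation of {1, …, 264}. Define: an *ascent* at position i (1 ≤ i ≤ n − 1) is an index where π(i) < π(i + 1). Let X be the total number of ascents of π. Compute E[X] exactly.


Write X = Σ X_I over i = 1, …, 263, with X_I the indicator of one ascent.
There are 263 indicators.
For each fixed i, the pair (π(i), π(i+1)) is a uniformly random ordered pair of distinct values from {1, …, 264}; by symmetry P[π(i) < π(i+1)] = 1/2.
By linearity: E[X] = 263 · (1/2) = (264 − 1) · (1/2) = 263/2 ≈ 131.500000.

E[X] = 263/2 = 131.500000.


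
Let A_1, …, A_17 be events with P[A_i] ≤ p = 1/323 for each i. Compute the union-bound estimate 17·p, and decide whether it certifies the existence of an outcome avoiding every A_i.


Union bound: P[∪_{i=1}^{17} A_i] ≤ Σ_i P[A_i] ≤ 17·p = 17·(1/323) = 1/19.
Numerically: 1/19 ≈ 0.0526.
Is 1/19 < 1? YES.
Since P[∪ A_i] ≤ 1/19 < 1, the complement has P[∩ A_i^c] ≥ 1 − 1/19 = 18/19 > 0, so some outcome avoids every A_i.

17·p = 1/19 ≈ 0.0526; existence CERTIFIED by the union bound.


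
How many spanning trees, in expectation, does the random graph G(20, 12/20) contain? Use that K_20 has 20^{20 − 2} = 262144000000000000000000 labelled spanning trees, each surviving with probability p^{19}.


K_20 has 20^{20 − 2} = 262144000000000000000000 labelled spanning trees.
For each such spanning tree H, let X_H = 1 if all 19 edges of H are present in G. Then P[X_H = 1] = p^{19} = (3/5)^{19} = 1162261467/19073486328125.
Summing the indicators: E[X] = Σ_H E[X_H] = 262144000000000000000000 · p^{19} = 262144000000000000000000 · 1162261467/19073486328125 = 79869999842655731712/5.
Numerically: E[X] ≈ 1.6e+19.

E[X] = 262144000000000000000000 · (3/5)^{19} = 79869999842655731712/5 ≈ 1.6e+19.


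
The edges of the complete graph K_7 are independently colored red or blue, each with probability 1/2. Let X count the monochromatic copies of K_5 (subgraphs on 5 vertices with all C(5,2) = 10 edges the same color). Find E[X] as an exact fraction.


Let X = Σ_S X_S over the C(7, 5) = 21 subsets S of size 5, where X_S = 1 if the K_5 on S is monochromatic.
For a fixed S, the K_5 on S has C(5, 2) = 10 edges. P[all 10 edges red] = (1/2)^10, and likewise for blue, so P[monochromatic] = 2·(1/2)^10 = 2^{1 − 10} = 1/512.
By linearity: E[X] = C(7, 5) · 2^{1 − 10} = 21 · 1/512 = 21/512.
Numerically: E[X] ≈ 0.0410.

E[X] = C(7,5)·2^(1−C(5,2)) = 21/512 ≈ 0.0410.


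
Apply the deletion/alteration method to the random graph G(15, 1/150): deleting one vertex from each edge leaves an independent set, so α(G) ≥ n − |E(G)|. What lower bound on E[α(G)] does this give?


E[|E(G)|] = C(15, 2)·p = 105 · (1/150) = 7/10.
E[α(G)] ≥ n − E[|E(G)|] = 15 − 7/10 = 143/10.
Numerically: ≈ 14.300.
(This is only a lower bound; the true E[α(G)] may be larger.)

E[α(G)] ≥ 143/10 ≈ 14.300.


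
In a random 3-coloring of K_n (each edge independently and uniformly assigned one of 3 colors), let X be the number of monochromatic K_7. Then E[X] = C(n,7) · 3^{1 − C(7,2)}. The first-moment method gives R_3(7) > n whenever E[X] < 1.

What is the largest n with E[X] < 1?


We need C(n, 7) · 3^{1 − 21} < 1, i.e. C(n, 7) < 3^{21 − 1} = 3486784401.
Check values of n near the boundary:
  n = 78: C(78, 7) = 2641902120; 2641902120 < 3486784401? YES
  n = 79: C(79, 7) = 2898753715; 2898753715 < 3486784401? YES
  n = 80: C(80, 7) = 3176716400; 3176716400 < 3486784401? YES
  n = 81: C(81, 7) = 3477216600; 3477216600 < 3486784401? YES
  n = 82: C(82, 7) = 3801756816; 3801756816 < 3486784401? NO
  n = 83: C(83, 7) = 4151918628; 4151918628 < 3486784401? NO
  n = 84: C(84, 7) = 4529365776; 4529365776 < 3486784401? NO
The largest n with C(n, 7) < 3486784401 is n = 81 (where E[X] = 42928600/43046721 ≈ 0.9973). Hence R_3(7) > 81, i.e. R_3(7) ≥ 82.

Largest n = 81; hence R_3(7) > 81.


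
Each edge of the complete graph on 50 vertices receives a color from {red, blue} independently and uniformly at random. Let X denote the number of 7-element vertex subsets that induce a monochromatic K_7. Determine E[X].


Let X = Σ_S X_S over the C(50, 7) = 99884400 subsets S of size 7, where X_S = 1 if the K_7 on S is monochromatic.
For a fixed S, the K_7 on S has C(7, 2) = 21 edges. P[all 21 edges red] = (1/2)^21, and likewise for blue, so P[monochromatic] = 2·(1/2)^21 = 2^{1 − 21} = 1/1048576.
By linearity of expectation: E[X] = C(50, 7) · 2^{1 − 21} = 99884400 · 1/1048576 = 6242775/65536.
Numerically: E[X] ≈ 95.25719.

E[X] = C(50,7)·2^(1−C(7,2)) = 6242775/65536 ≈ 95.25719.


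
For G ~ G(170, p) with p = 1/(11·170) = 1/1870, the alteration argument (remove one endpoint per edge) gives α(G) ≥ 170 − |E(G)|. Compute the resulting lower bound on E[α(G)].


E[|E(G)|] = C(170, 2)·p = 14365 · (1/1870) = 169/22.
E[α(G)] ≥ n − E[|E(G)|] = 170 − 169/22 = 3571/22.
Numerically: ≈ 162.318.
(This is only a lower bound; the true E[α(G)] may be larger.)

E[α(G)] ≥ 3571/22 ≈ 162.318.


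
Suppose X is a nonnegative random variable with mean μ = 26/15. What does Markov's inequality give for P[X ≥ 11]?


μ = E[X] = 26/15, a = 11.
Markov: P[X ≥ 11] ≤ μ/a = (26/15)/11 = 26/165.
Numerically: ≈ 0.158.
(Since a = 11 > μ = 1.733, the bound 26/165 is < 1 and informative.)

P[X ≥ 11] ≤ 26/165 ≈ 0.158.


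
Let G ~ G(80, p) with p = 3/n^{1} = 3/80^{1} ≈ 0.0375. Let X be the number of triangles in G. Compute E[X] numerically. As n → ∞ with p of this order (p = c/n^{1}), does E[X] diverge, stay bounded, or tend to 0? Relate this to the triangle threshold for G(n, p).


Number of potential triangles: C(80, 3) = 82160.
Each occurs with probability p³ ≈ (0.0375)³ ≈ 5.273437e-05.
By linearity: E[X] = C(80, 3)·p³ ≈ 82160 · 5.273437e-05 ≈ 4.3327.
Here α = 1, so p = 3/n is exactly at the triangle threshold p ~ 1/n. Asymptotically E[X] → c³/6 = 3³/6 = 9/2 ≈ 4.5000, a bounded constant. In this regime the triangle count is asymptotically Poisson(c³/6).

E[X] ≈ 4.3327; in regime p = Θ(1/n^{1}) E[X] stays bounded (at the triangle threshold p ~ 1/n).


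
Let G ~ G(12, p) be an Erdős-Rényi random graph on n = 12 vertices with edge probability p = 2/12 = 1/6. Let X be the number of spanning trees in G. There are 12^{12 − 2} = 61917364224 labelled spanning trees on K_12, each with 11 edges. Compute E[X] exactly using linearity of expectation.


K_12 has 12^{12 − 2} = 61917364224 labelled spanning trees.
For each such spanning tree H, let X_H = 1 if all 11 edges of H are present in G. Then P[X_H = 1] = p^{11} = (1/6)^{11} = 1/362797056.
By linearity of expectation: E[X] = Σ_H E[X_H] = 61917364224 · p^{11} = 61917364224 · 1/362797056 = 512/3.
Numerically: E[X] ≈ 170.7.

E[X] = 61917364224 · (1/6)^{11} = 512/3 ≈ 170.7.


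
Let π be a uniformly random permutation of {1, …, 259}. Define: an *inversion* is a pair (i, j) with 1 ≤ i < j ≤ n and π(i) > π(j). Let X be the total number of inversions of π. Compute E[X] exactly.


Write X = Σ X_I over the C(259, 2) = 33411 pairs i < j, with X_I the indicator of one inversion.
There are 33411 indicators.
For each fixed pair i < j, the values π(i) and π(j) are two distinct elements of {1, …, 259} in uniformly random order; by symmetry P[π(i) > π(j)] = 1/2.
By linearity: E[X] = 33411 · (1/2) = C(259, 2) · (1/2) = 33411/2 = 33411/2 ≈ 16705.500.

E[X] = 33411/2 = 16705.500.


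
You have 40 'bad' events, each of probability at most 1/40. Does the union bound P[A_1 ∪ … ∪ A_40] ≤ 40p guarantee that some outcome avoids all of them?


Union bound: P[∪_{i=1}^{40} A_i] ≤ Σ_i P[A_i] ≤ 40·p = 40·(1/40) = 1.
Numerically: 1 ≈ 1.000000.
Is 1 < 1? NO.
Since the bound 1 is ≥ 1, the union bound is uninformative here; it does NOT by itself certify existence.

40·p = 1 ≈ 1.000000; existence NOT certified by the union bound.


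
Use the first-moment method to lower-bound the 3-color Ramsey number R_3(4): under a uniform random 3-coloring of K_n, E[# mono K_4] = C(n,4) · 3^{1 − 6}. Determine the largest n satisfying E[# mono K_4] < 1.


We need C(n, 4) · 3^{1 − 6} < 1, i.e. C(n, 4) < 3^{6 − 1} = 243.
Check values of n near the boundary:
  n = 4: C(4, 4) = 1; 1 < 243? YES
  n = 5: C(5, 4) = 5; 5 < 243? YES
  n = 6: C(6, 4) = 15; 15 < 243? YES
  n = 7: C(7, 4) = 35; 35 < 243? YES
  n = 8: C(8, 4) = 70; 70 < 243? YES
  n = 9: C(9, 4) = 126; 126 < 243? YES
  n = 10: C(10, 4) = 210; 210 < 243? YES
  n = 11: C(11, 4) = 330; 330 < 243? NO
The largest n with C(n, 4) < 243 is n = 10 (where E[X] = 70/81 ≈ 0.8642). Hence R_3(4) > 10, i.e. R_3(4) ≥ 11.

Largest n = 10; hence R_3(4) > 10.


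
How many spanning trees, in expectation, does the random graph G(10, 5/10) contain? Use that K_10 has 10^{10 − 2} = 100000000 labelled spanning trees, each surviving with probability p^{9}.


K_10 has 10^{10 − 2} = 100000000 labelled spanning trees.
For each such spanning tree H, let X_H = 1 if all 9 edges of H are present in G. Then P[X_H = 1] = p^{9} = (1/2)^{9} = 1/512.
By linearity: E[X] = Σ_H E[X_H] = 100000000 · p^{9} = 100000000 · 1/512 = 390625/2.
Numerically: E[X] ≈ 195312.

E[X] = 100000000 · (1/2)^{9} = 390625/2 ≈ 195312.


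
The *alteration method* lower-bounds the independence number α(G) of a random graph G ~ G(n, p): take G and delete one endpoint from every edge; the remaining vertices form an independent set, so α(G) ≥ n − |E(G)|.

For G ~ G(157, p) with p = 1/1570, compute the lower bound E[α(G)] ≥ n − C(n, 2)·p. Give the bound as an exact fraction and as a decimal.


E[|E(G)|] = C(157, 2)·p = 12246 · (1/1570) = 39/5.
E[α(G)] ≥ n − E[|E(G)|] = 157 − 39/5 = 746/5.
Numerically: ≈ 149.20000.
(This is only a lower bound; the true E[α(G)] may be larger.)

E[α(G)] ≥ 746/5 ≈ 149.20000.


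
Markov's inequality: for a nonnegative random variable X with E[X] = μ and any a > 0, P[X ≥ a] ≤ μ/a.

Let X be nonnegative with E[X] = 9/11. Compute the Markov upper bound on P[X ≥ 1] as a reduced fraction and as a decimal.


μ = E[X] = 9/11, a = 1.
Markov: P[X ≥ 1] ≤ μ/a = (9/11)/1 = 9/11.
Numerically: ≈ 0.818.
(Since a = 1 > μ = 0.818, the bound 9/11 is < 1 and informative.)

P[X ≥ 1] ≤ 9/11 ≈ 0.818.


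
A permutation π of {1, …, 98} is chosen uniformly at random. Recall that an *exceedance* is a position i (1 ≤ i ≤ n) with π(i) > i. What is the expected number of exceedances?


Write X = Σ_{i=1}^{98} X_i, where X_i = 1_{π(i) > i}.
For each fixed i, π(i) is uniform over {1, …, 98} (marginal of a uniform permutation), so P[π(i) > i] = (n − i)/n. Summing: Σ_{i=1}^{98} (n − i)/n = (0 + 1 + … + 97)/98 = 98(98 − 1)/(2·98) = (98 − 1)/2.
Hence E[X] = Σ_{i=1}^{98} (98 − i)/98 = 97/2 ≈ 48.5000.

E[X] = 97/2 = 48.5000.


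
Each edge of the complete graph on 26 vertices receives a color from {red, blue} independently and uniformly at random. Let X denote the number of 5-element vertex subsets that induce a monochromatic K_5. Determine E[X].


Let X = Σ_S X_S over the C(26, 5) = 65780 subsets S of size 5, where X_S = 1 if the K_5 on S is monochromatic.
For a fixed S, the K_5 on S has C(5, 2) = 10 edges. P[all 10 edges red] = (1/2)^10, and likewise for blue, so P[monochromatic] = 2·(1/2)^10 = 2^{1 − 10} = 1/512.
By linearity of expectation: E[X] = C(26, 5) · 2^{1 − 10} = 65780 · 1/512 = 16445/128.
Numerically: E[X] ≈ 128.477.

E[X] = C(26,5)·2^(1−C(5,2)) = 16445/128 ≈ 128.477.


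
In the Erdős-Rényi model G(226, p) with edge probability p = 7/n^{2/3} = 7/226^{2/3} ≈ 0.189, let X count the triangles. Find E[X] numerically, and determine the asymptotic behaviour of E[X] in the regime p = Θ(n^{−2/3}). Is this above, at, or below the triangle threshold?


Number of potential triangles: C(226, 3) = 1898400.
Each occurs with probability p³ ≈ (0.189)³ ≈ 6.71548e-03.
By linearity: E[X] = C(226, 3)·p³ ≈ 1898400 · 6.71548e-03 ≈ 12748.673.
Since α = 2/3 < 1, p = c/n^{2/3} ≫ 1/n is above the triangle threshold p ~ 1/n. Asymptotically E[X] ~ (c³/6)·n^{3(1−α)} = (7³/6)·n^{1} → ∞; triangles are abundant w.h.p.

E[X] ≈ 12748.673; in regime p = Θ(1/n^{2/3}) E[X] diverges (above the triangle threshold p ~ 1/n).


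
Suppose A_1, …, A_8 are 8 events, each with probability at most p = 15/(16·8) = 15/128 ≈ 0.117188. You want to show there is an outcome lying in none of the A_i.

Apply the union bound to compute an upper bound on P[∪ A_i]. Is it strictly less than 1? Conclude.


Union bound: P[∪_{i=1}^{8} A_i] ≤ Σ_i P[A_i] ≤ 8·p = 8·(15/128) = 15/16.
Numerically: 15/16 ≈ 0.937500.
Is 15/16 < 1? YES.
Since P[∪ A_i] ≤ 15/16 < 1, the complement has P[∩ A_i^c] ≥ 1 − 15/16 = 1/16 > 0, so some outcome avoids every A_i.

8·p = 15/16 ≈ 0.937500; existence CERTIFIED by the union bound.


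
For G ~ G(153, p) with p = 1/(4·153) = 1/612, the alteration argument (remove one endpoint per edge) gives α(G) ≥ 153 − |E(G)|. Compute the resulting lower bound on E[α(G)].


E[|E(G)|] = C(153, 2)·p = 11628 · (1/612) = 19.
E[α(G)] ≥ n − E[|E(G)|] = 153 − 19 = 134.
Numerically: ≈ 134.0000.
(This is only a lower bound; the true E[α(G)] may be larger.)

E[α(G)] ≥ 134 ≈ 134.0000.


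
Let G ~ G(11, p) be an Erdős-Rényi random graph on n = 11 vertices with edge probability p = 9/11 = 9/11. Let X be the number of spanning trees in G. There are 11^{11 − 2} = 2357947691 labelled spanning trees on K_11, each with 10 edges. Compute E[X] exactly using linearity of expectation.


K_11 has 11^{11 − 2} = 2357947691 labelled spanning trees.
For each such spanning tree H, let X_H = 1 if all 10 edges of H are present in G. Then P[X_H = 1] = p^{10} = (9/11)^{10} = 3486784401/25937424601.
By linearity: E[X] = Σ_H E[X_H] = 2357947691 · p^{10} = 2357947691 · 3486784401/25937424601 = 3486784401/11.
Numerically: E[X] ≈ 3.1698e+08.

E[X] = 2357947691 · (9/11)^{10} = 3486784401/11 ≈ 3.1698e+08.


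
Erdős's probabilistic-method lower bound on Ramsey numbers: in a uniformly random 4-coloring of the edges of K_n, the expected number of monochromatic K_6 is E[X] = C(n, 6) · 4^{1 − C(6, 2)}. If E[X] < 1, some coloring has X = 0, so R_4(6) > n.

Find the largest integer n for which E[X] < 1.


We need C(n, 6) · 4^{1 − 15} < 1, i.e. C(n, 6) < 4^{15 − 1} = 268435456.
Check values of n near the boundary:
  n = 72: C(72, 6) = 156238908; 156238908 < 268435456? YES
  n = 73: C(73, 6) = 170230452; 170230452 < 268435456? YES
  n = 74: C(74, 6) = 185250786; 185250786 < 268435456? YES
  n = 75: C(75, 6) = 201359550; 201359550 < 268435456? YES
  n = 76: C(76, 6) = 218618940; 218618940 < 268435456? YES
  n = 77: C(77, 6) = 237093780; 237093780 < 268435456? YES
  n = 78: C(78, 6) = 256851595; 256851595 < 268435456? YES
  n = 79: C(79, 6) = 277962685; 277962685 < 268435456? NO
  n = 80: C(80, 6) = 300500200; 300500200 < 268435456? NO
  n = 81: C(81, 6) = 324540216; 324540216 < 268435456? NO
The largest n with C(n, 6) < 268435456 is n = 78 (where E[X] = 256851595/268435456 ≈ 0.9568468). Hence R_4(6) > 78, i.e. R_4(6) ≥ 79.

Largest n = 78; hence R_4(6) > 78.


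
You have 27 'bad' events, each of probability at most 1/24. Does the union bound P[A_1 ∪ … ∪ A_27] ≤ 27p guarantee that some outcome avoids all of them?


Union bound: P[∪_{i=1}^{27} A_i] ≤ Σ_i P[A_i] ≤ 27·p = 27·(1/24) = 9/8.
Numerically: 9/8 ≈ 1.125000.
Is 9/8 < 1? NO.
Since the bound 9/8 is ≥ 1, the union bound is uninformative here; it does NOT by itself certify existence.

27·p = 9/8 ≈ 1.125000; existence NOT certified by the union bound.


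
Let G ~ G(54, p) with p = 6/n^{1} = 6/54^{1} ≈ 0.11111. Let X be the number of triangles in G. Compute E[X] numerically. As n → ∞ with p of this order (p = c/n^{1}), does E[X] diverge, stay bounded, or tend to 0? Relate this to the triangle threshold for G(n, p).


Number of potential triangles: C(54, 3) = 24804.
Each occurs with probability p³ ≈ (0.11111)³ ≈ 1.3717421e-03.
By linearity: E[X] = C(54, 3)·p³ ≈ 24804 · 1.3717421e-03 ≈ 34.02469.
Here α = 1, so p = 6/n is exactly at the triangle threshold p ~ 1/n. Asymptotically E[X] → c³/6 = 6³/6 = 36 ≈ 36.00000, a bounded constant. In this regime the triangle count is asymptotically Poisson(c³/6).

E[X] ≈ 34.02469; in regime p = Θ(1/n^{1}) E[X] stays bounded (at the triangle threshold p ~ 1/n).


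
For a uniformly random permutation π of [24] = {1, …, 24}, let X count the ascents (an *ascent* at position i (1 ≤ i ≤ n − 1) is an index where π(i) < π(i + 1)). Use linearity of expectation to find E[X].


Write X = Σ X_I over i = 1, …, 23, with X_I the indicator of one ascent.
There are 23 indicators.
For each fixed i, the pair (π(i), π(i+1)) is a uniformly random ordered pair of distinct values from {1, …, 24}; by symmetry P[π(i) < π(i+1)] = 1/2.
By linearity: E[X] = 23 · (1/2) = (24 − 1) · (1/2) = 23/2 ≈ 11.500.

E[X] = 23/2 = 11.500.


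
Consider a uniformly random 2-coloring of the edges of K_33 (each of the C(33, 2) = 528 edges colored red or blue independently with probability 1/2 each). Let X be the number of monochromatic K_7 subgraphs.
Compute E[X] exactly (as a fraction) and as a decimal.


Let X = Σ_S X_S over the C(33, 7) = 4272048 subsets S of size 7, where X_S = 1 if the K_7 on S is monochromatic.
For a fixed S, the K_7 on S has C(7, 2) = 21 edges. P[all 21 edges red] = (1/2)^21, and likewise for blue, so P[monochromatic] = 2·(1/2)^21 = 2^{1 − 21} = 1/1048576.
Summing: E[X] = C(33, 7) · 2^{1 − 21} = 4272048 · 1/1048576 = 267003/65536.
Numerically: E[X] ≈ 4.0741.

E[X] = C(33,7)·2^(1−C(7,2)) = 267003/65536 ≈ 4.0741.


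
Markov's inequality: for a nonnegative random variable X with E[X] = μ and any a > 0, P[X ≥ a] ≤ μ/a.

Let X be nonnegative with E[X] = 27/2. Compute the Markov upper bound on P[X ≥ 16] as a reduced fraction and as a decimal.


μ = E[X] = 27/2, a = 16.
Markov: P[X ≥ 16] ≤ μ/a = (27/2)/16 = 27/32.
Numerically: ≈ 0.8438.
(Since a = 16 > μ = 13.5000, the bound 27/32 is < 1 and informative.)

P[X ≥ 16] ≤ 27/32 ≈ 0.8438.


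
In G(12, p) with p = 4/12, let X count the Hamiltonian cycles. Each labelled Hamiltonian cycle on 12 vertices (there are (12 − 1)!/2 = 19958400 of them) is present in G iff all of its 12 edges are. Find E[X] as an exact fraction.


K_12 has (12 − 1)!/2 = 19958400 labelled Hamiltonian cycles.
For each such Hamiltonian cycle H, let X_H = 1 if all 12 edges of H are present in G. Then P[X_H = 1] = p^{12} = (1/3)^{12} = 1/531441.
By linearity: E[X] = Σ_H E[X_H] = 19958400 · p^{12} = 19958400 · 1/531441 = 246400/6561.
Numerically: E[X] ≈ 37.5553.

E[X] = 19958400 · (1/3)^{12} = 246400/6561 ≈ 37.5553.


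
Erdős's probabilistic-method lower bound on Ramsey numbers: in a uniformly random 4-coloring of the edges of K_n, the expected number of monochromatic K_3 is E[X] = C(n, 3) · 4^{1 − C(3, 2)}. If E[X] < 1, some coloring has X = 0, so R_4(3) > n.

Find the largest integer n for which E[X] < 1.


We need C(n, 3) · 4^{1 − 3} < 1, i.e. C(n, 3) < 4^{3 − 1} = 16.
Check values of n near the boundary:
  n = 3: C(3, 3) = 1; 1 < 16? YES
  n = 4: C(4, 3) = 4; 4 < 16? YES
  n = 5: C(5, 3) = 10; 10 < 16? YES
  n = 6: C(6, 3) = 20; 20 < 16? NO
  n = 7: C(7, 3) = 35; 35 < 16? NO
  n = 8: C(8, 3) = 56; 56 < 16? NO
The largest n with C(n, 3) < 16 is n = 5 (where E[X] = 5/8 ≈ 0.62500). Hence R_4(3) > 5, i.e. R_4(3) ≥ 6.

Largest n = 5; hence R_4(3) > 5.


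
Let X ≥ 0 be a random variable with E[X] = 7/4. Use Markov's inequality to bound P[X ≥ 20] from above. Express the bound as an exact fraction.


μ = E[X] = 7/4, a = 20.
Markov: P[X ≥ 20] ≤ μ/a = (7/4)/20 = 7/80.
Numerically: ≈ 0.087500.
(Since a = 20 > μ = 1.750000, the bound 7/80 is < 1 and informative.)

P[X ≥ 20] ≤ 7/80 ≈ 0.087500.


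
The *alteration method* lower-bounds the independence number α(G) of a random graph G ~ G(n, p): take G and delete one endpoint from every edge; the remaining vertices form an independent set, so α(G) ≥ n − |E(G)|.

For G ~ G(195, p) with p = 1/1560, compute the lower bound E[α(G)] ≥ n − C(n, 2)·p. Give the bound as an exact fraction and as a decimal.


E[|E(G)|] = C(195, 2)·p = 18915 · (1/1560) = 97/8.
E[α(G)] ≥ n − E[|E(G)|] = 195 − 97/8 = 1463/8.
Numerically: ≈ 182.875000.
(This is only a lower bound; the true E[α(G)] may be larger.)

E[α(G)] ≥ 1463/8 ≈ 182.875000.


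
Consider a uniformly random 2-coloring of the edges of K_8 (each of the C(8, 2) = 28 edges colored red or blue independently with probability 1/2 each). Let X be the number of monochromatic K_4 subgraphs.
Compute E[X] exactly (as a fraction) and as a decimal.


Let X = Σ_S X_S over the C(8, 4) = 70 subsets S of size 4, where X_S = 1 if the K_4 on S is monochromatic.
For a fixed S, the K_4 on S has C(4, 2) = 6 edges. P[all 6 edges red] = (1/2)^6, and likewise for blue, so P[monochromatic] = 2·(1/2)^6 = 2^{1 − 6} = 1/32.
Summing: E[X] = C(8, 4) · 2^{1 − 6} = 70 · 1/32 = 35/16.
Numerically: E[X] ≈ 2.187500.

E[X] = C(8,4)·2^(1−C(4,2)) = 35/16 ≈ 2.187500.


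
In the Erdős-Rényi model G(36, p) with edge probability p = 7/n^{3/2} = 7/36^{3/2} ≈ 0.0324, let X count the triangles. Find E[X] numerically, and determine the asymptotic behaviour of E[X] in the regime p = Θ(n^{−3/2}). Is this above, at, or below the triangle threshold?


Number of potential triangles: C(36, 3) = 7140.
Each occurs with probability p³ ≈ (0.0324)³ ≈ 3.40356e-05.
By linearity: E[X] = C(36, 3)·p³ ≈ 7140 · 3.40356e-05 ≈ 0.243.
Since α = 3/2 > 1, p = c/n^{3/2} = o(1/n) is below the triangle threshold p ~ 1/n. Asymptotically E[X] ~ (c³/6)·n^{3(1−α)} = (7³/6)·n^{-1.5} → 0, so by Markov's inequality G has no triangles w.h.p.

E[X] ≈ 0.243; in regime p = Θ(1/n^{3/2}) E[X] tends to 0 (below the triangle threshold p ~ 1/n).


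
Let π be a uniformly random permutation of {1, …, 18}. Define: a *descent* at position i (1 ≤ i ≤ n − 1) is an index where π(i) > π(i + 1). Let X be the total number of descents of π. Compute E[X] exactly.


Write X = Σ X_I over i = 1, …, 17, with X_I the indicator of one descent.
There are 17 indicators.
For each fixed i, the pair (π(i), π(i+1)) is a uniformly random ordered pair of distinct values from {1, …, 18}; by symmetry P[π(i) > π(i+1)] = 1/2.
By linearity: E[X] = 17 · (1/2) = (18 − 1) · (1/2) = 17/2 ≈ 8.500000.

E[X] = 17/2 = 8.500000.


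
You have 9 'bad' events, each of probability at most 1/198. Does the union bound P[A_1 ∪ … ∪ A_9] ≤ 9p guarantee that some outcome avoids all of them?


Union bound: P[∪_{i=1}^{9} A_i] ≤ Σ_i P[A_i] ≤ 9·p = 9·(1/198) = 1/22.
Numerically: 1/22 ≈ 0.045455.
Is 1/22 < 1? YES.
Since P[∪ A_i] ≤ 1/22 < 1, the complement has P[∩ A_i^c] ≥ 1 − 1/22 = 21/22 > 0, so some outcome avoids every A_i.

9·p = 1/22 ≈ 0.045455; existence CERTIFIED by the union bound.
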